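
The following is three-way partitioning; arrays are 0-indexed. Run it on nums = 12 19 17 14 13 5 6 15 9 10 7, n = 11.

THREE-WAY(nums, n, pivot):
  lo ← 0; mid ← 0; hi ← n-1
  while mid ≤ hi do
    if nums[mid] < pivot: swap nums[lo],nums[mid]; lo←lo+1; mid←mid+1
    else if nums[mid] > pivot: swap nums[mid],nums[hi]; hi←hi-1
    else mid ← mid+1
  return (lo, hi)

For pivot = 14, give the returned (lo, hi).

(7, 7)

lo=0 mid=0 hi=10
12<14: swap(0,0), lo=1 mid=1 ⇒ 12 19 17 14 13 5 6 15 9 10 7
19>14: swap(1,10), hi=9 ⇒ 12 7 17 14 13 5 6 15 9 10 19
7<14: swap(1,1), lo=2 mid=2 ⇒ 12 7 17 14 13 5 6 15 9 10 19
17>14: swap(2,9), hi=8 ⇒ 12 7 10 14 13 5 6 15 9 17 19
10<14: swap(2,2), lo=3 mid=3 ⇒ 12 7 10 14 13 5 6 15 9 17 19
14=14: mid=4
13<14: swap(3,4), lo=4 mid=5 ⇒ 12 7 10 13 14 5 6 15 9 17 19
5<14: swap(4,5), lo=5 mid=6 ⇒ 12 7 10 13 5 14 6 15 9 17 19
6<14: swap(5,6), lo=6 mid=7 ⇒ 12 7 10 13 5 6 14 15 9 17 19
15>14: swap(7,8), hi=7 ⇒ 12 7 10 13 5 6 14 9 15 17 19
9<14: swap(6,7), lo=7 mid=8 ⇒ 12 7 10 13 5 6 9 14 15 17 19
done. lo=7 hi=7; nums=12 7 10 13 5 6 9 14 15 17 19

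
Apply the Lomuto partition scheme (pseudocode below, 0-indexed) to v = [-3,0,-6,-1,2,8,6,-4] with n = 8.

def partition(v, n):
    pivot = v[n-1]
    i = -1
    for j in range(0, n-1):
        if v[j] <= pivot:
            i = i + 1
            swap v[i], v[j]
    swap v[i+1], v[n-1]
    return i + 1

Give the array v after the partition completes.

pivot=-4, i=-1
j=0: -3>-4, skip
j=1: 0>-4, skip
j=2: -6≤-4, i=0, swap(0,2) ⇒ [-6,0,-3,-1,2,8,6,-4]
j=3: -1>-4, skip
j=4: 2>-4, skip
j=5: 8>-4, skip
j=6: 6>-4, skip
swap(1,7) ⇒ [-6,-4,-3,-1,2,8,6,0]; return 1

[-6,-4,-3,-1,2,8,6,0]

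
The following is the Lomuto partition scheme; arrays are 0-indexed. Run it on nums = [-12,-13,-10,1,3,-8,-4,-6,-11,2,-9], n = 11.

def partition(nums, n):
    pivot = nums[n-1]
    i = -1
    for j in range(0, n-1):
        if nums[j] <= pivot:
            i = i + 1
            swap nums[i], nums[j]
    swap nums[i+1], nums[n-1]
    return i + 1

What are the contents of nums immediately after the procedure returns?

pivot = nums[10] = -9; i = -1
j=0: nums[0]=-12 ≤ -9 → i=0, swap nums[0],nums[0] (no change) → [-12,-13,-10,1,3,-8,-4,-6,-11,2,-9]
j=1: nums[1]=-13 ≤ -9 → i=1, swap nums[1],nums[1] (no change) → [-12,-13,-10,1,3,-8,-4,-6,-11,2,-9]
j=2: nums[2]=-10 ≤ -9 → i=2, swap nums[2],nums[2] (no change) → [-12,-13,-10,1,3,-8,-4,-6,-11,2,-9]
j=3: nums[3]=1 > -9 → no swap
j=4: nums[4]=3 > -9 → no swap
j=5: nums[5]=-8 > -9 → no swap
j=6: nums[6]=-4 > -9 → no swap
j=7: nums[7]=-6 > -9 → no swap
j=8: nums[8]=-11 ≤ -9 → i=3, swap nums[3],nums[8] → [-12,-13,-10,-11,3,-8,-4,-6,1,2,-9]
j=9: nums[9]=2 > -9 → no swap
final swap nums[4],nums[10] → [-12,-13,-10,-11,-9,-8,-4,-6,1,2,3]; return 4

[-12,-13,-10,-11,-9,-8,-4,-6,1,2,3]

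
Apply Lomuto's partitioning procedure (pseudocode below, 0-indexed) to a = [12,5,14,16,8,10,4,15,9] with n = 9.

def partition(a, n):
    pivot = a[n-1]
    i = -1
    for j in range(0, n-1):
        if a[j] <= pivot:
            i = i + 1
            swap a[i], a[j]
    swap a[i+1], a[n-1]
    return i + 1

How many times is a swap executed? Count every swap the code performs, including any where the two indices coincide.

4

pivot = a[8] = 9; i = -1
j=0: a[0]=12 > 9 → no swap
j=1: a[1]=5 ≤ 9 → i=0, swap a[0],a[1] → [5,12,14,16,8,10,4,15,9]
j=2: a[2]=14 > 9 → no swap
j=3: a[3]=16 > 9 → no swap
j=4: a[4]=8 ≤ 9 → i=1, swap a[1],a[4] → [5,8,14,16,12,10,4,15,9]
j=5: a[5]=10 > 9 → no swap
j=6: a[6]=4 ≤ 9 → i=2, swap a[2],a[6] → [5,8,4,16,12,10,14,15,9]
j=7: a[7]=15 > 9 → no swap
final swap a[3],a[8] → [5,8,4,9,12,10,14,15,16]; return 3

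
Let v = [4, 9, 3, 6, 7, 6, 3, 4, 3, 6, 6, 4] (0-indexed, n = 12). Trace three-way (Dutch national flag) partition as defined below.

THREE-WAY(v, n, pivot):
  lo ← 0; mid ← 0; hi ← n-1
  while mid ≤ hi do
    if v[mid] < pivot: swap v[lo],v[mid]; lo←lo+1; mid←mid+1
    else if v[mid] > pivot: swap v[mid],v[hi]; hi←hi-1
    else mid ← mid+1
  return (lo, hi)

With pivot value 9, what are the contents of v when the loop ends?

[4, 3, 6, 7, 6, 3, 4, 3, 6, 6, 4, 9]

lo=0 mid=0 hi=11
4<9: swap(0,0), lo=1 mid=1 ⇒ [4, 9, 3, 6, 7, 6, 3, 4, 3, 6, 6, 4]
9=9: mid=2
3<9: swap(1,2), lo=2 mid=3 ⇒ [4, 3, 9, 6, 7, 6, 3, 4, 3, 6, 6, 4]
6<9: swap(2,3), lo=3 mid=4 ⇒ [4, 3, 6, 9, 7, 6, 3, 4, 3, 6, 6, 4]
7<9: swap(3,4), lo=4 mid=5 ⇒ [4, 3, 6, 7, 9, 6, 3, 4, 3, 6, 6, 4]
6<9: swap(4,5), lo=5 mid=6 ⇒ [4, 3, 6, 7, 6, 9, 3, 4, 3, 6, 6, 4]
3<9: swap(5,6), lo=6 mid=7 ⇒ [4, 3, 6, 7, 6, 3, 9, 4, 3, 6, 6, 4]
4<9: swap(6,7), lo=7 mid=8 ⇒ [4, 3, 6, 7, 6, 3, 4, 9, 3, 6, 6, 4]
3<9: swap(7,8), lo=8 mid=9 ⇒ [4, 3, 6, 7, 6, 3, 4, 3, 9, 6, 6, 4]
6<9: swap(8,9), lo=9 mid=10 ⇒ [4, 3, 6, 7, 6, 3, 4, 3, 6, 9, 6, 4]
6<9: swap(9,10), lo=10 mid=11 ⇒ [4, 3, 6, 7, 6, 3, 4, 3, 6, 6, 9, 4]
4<9: swap(10,11), lo=11 mid=12 ⇒ [4, 3, 6, 7, 6, 3, 4, 3, 6, 6, 4, 9]
done. lo=11 hi=11; v=[4, 3, 6, 7, 6, 3, 4, 3, 6, 6, 4, 9]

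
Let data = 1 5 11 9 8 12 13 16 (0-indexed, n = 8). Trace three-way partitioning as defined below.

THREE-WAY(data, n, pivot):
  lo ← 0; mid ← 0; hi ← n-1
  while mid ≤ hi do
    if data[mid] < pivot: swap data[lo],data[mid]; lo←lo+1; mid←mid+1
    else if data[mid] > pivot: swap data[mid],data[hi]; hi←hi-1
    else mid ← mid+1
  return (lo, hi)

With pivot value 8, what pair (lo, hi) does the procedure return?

pivot = 8; lo=0, mid=0, hi=7
data[mid]=1<8: swap data[0],data[0]; lo=1,mid=1 → 1 5 11 9 8 12 13 16
data[mid]=5<8: swap data[1],data[1]; lo=2,mid=2 → 1 5 11 9 8 12 13 16
data[mid]=11>8: swap data[2],data[7]; hi=6 → 1 5 16 9 8 12 13 11
data[mid]=16>8: swap data[2],data[6]; hi=5 → 1 5 13 9 8 12 16 11
data[mid]=13>8: swap data[2],data[5]; hi=4 → 1 5 12 9 8 13 16 11
data[mid]=12>8: swap data[2],data[4]; hi=3 → 1 5 8 9 12 13 16 11
data[mid]=8=8: mid=3
data[mid]=9>8: swap data[3],data[3]; hi=2 → 1 5 8 9 12 13 16 11
end: lo=2, hi=2; data = 1 5 8 9 12 13 16 11

(2, 2)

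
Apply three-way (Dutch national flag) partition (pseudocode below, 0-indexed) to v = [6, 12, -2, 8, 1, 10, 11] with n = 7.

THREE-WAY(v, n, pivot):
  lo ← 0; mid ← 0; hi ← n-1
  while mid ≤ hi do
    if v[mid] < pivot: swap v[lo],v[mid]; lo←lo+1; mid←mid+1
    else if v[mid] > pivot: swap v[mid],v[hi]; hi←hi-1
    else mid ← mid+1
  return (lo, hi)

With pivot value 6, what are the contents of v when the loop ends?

[1, -2, 6, 8, 10, 11, 12]

pivot = 6; lo=0, mid=0, hi=6
v[mid]=6=6: mid=1
v[mid]=12>6: swap v[1],v[6]; hi=5 → [6, 11, -2, 8, 1, 10, 12]
v[mid]=11>6: swap v[1],v[5]; hi=4 → [6, 10, -2, 8, 1, 11, 12]
v[mid]=10>6: swap v[1],v[4]; hi=3 → [6, 1, -2, 8, 10, 11, 12]
v[mid]=1<6: swap v[0],v[1]; lo=1,mid=2 → [1, 6, -2, 8, 10, 11, 12]
v[mid]=-2<6: swap v[1],v[2]; lo=2,mid=3 → [1, -2, 6, 8, 10, 11, 12]
v[mid]=8>6: swap v[3],v[3]; hi=2 → [1, -2, 6, 8, 10, 11, 12]
end: lo=2, hi=2; v = [1, -2, 6, 8, 10, 11, 12]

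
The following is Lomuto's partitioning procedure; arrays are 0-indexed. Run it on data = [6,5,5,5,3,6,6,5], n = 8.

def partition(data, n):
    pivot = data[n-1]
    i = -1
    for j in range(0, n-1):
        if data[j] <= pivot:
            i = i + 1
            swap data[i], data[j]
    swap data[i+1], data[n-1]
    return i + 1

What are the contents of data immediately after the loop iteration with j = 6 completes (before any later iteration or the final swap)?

pivot=5, i=-1
j=0: 6>5, skip
j=1: 5≤5, i=0, swap(0,1) ⇒ [5,6,5,5,3,6,6,5]
j=2: 5≤5, i=1, swap(1,2) ⇒ [5,5,6,5,3,6,6,5]
j=3: 5≤5, i=2, swap(2,3) ⇒ [5,5,5,6,3,6,6,5]
j=4: 3≤5, i=3, swap(3,4) ⇒ [5,5,5,3,6,6,6,5]
j=5: 6>5, skip
j=6: 6>5, skip
(after j=6) data = [5,5,5,3,6,6,6,5]

[5,5,5,3,6,6,6,5]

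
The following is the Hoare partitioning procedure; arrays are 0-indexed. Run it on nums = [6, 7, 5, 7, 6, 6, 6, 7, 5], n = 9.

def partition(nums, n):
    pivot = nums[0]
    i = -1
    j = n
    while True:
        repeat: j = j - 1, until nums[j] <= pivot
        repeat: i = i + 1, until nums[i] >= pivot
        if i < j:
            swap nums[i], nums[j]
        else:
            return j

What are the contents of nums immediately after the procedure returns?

[5, 6, 5, 6, 6, 7, 7, 7, 6]

pivot=6
j stops at 8 (5), i stops at 0 (6); swap ⇒ [5, 7, 5, 7, 6, 6, 6, 7, 6]
j stops at 6 (6), i stops at 1 (7); swap ⇒ [5, 6, 5, 7, 6, 6, 7, 7, 6]
j stops at 5 (6), i stops at 3 (7); swap ⇒ [5, 6, 5, 6, 6, 7, 7, 7, 6]
j stops at 4, i stops at 4; i≥j ⇒ return 4. nums=[5, 6, 5, 6, 6, 7, 7, 7, 6]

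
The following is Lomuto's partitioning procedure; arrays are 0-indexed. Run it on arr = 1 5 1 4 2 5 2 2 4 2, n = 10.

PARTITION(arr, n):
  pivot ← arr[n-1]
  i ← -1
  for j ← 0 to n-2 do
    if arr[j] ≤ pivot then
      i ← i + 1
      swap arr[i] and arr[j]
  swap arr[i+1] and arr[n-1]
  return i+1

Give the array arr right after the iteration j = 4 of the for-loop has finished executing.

1 1 2 4 5 5 2 2 4 2

pivot = arr[9] = 2; i = -1
j=0: arr[0]=1 ≤ 2 → i=0, swap arr[0],arr[0] (no change) → 1 5 1 4 2 5 2 2 4 2
j=1: arr[1]=5 > 2 → no swap
j=2: arr[2]=1 ≤ 2 → i=1, swap arr[1],arr[2] → 1 1 5 4 2 5 2 2 4 2
j=3: arr[3]=4 > 2 → no swap
j=4: arr[4]=2 ≤ 2 → i=2, swap arr[2],arr[4] → 1 1 2 4 5 5 2 2 4 2
(after j=4) arr = 1 1 2 4 5 5 2 2 4 2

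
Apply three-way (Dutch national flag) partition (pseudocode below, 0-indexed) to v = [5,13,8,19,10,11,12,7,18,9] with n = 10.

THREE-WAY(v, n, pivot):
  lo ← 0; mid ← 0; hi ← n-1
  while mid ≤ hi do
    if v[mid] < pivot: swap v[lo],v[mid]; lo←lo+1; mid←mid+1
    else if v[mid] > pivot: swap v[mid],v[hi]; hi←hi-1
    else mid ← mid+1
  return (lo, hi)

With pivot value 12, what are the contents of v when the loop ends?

[5,9,8,7,10,11,12,18,19,13]

lo=0 mid=0 hi=9
5<12: swap(0,0), lo=1 mid=1 ⇒ [5,13,8,19,10,11,12,7,18,9]
13>12: swap(1,9), hi=8 ⇒ [5,9,8,19,10,11,12,7,18,13]
9<12: swap(1,1), lo=2 mid=2 ⇒ [5,9,8,19,10,11,12,7,18,13]
8<12: swap(2,2), lo=3 mid=3 ⇒ [5,9,8,19,10,11,12,7,18,13]
19>12: swap(3,8), hi=7 ⇒ [5,9,8,18,10,11,12,7,19,13]
18>12: swap(3,7), hi=6 ⇒ [5,9,8,7,10,11,12,18,19,13]
7<12: swap(3,3), lo=4 mid=4 ⇒ [5,9,8,7,10,11,12,18,19,13]
10<12: swap(4,4), lo=5 mid=5 ⇒ [5,9,8,7,10,11,12,18,19,13]
11<12: swap(5,5), lo=6 mid=6 ⇒ [5,9,8,7,10,11,12,18,19,13]
12=12: mid=7
done. lo=6 hi=6; v=[5,9,8,7,10,11,12,18,19,13]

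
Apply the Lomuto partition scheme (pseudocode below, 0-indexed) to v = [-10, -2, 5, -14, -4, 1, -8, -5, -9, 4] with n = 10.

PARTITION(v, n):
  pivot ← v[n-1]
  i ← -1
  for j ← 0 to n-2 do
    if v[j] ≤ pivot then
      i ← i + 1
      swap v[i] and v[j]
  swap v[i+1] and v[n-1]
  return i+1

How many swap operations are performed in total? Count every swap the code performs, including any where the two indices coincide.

pivot = v[9] = 4; i = -1
j=0: v[0]=-10 ≤ 4 → i=0, swap v[0],v[0] (no change) → [-10, -2, 5, -14, -4, 1, -8, -5, -9, 4]
j=1: v[1]=-2 ≤ 4 → i=1, swap v[1],v[1] (no change) → [-10, -2, 5, -14, -4, 1, -8, -5, -9, 4]
j=2: v[2]=5 > 4 → no swap
j=3: v[3]=-14 ≤ 4 → i=2, swap v[2],v[3] → [-10, -2, -14, 5, -4, 1, -8, -5, -9, 4]
j=4: v[4]=-4 ≤ 4 → i=3, swap v[3],v[4] → [-10, -2, -14, -4, 5, 1, -8, -5, -9, 4]
j=5: v[5]=1 ≤ 4 → i=4, swap v[4],v[5] → [-10, -2, -14, -4, 1, 5, -8, -5, -9, 4]
j=6: v[6]=-8 ≤ 4 → i=5, swap v[5],v[6] → [-10, -2, -14, -4, 1, -8, 5, -5, -9, 4]
j=7: v[7]=-5 ≤ 4 → i=6, swap v[6],v[7] → [-10, -2, -14, -4, 1, -8, -5, 5, -9, 4]
j=8: v[8]=-9 ≤ 4 → i=7, swap v[7],v[8] → [-10, -2, -14, -4, 1, -8, -5, -9, 5, 4]
final swap v[8],v[9] → [-10, -2, -14, -4, 1, -8, -5, -9, 4, 5]; return 8

9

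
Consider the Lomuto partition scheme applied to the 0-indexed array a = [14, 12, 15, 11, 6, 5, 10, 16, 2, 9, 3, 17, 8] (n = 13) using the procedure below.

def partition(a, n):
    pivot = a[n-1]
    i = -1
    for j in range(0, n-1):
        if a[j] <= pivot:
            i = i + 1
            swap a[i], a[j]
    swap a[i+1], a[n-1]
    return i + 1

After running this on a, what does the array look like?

pivot=8, i=-1
j=0: 14>8, skip
j=1: 12>8, skip
j=2: 15>8, skip
j=3: 11>8, skip
j=4: 6≤8, i=0, swap(0,4) ⇒ [6, 12, 15, 11, 14, 5, 10, 16, 2, 9, 3, 17, 8]
j=5: 5≤8, i=1, swap(1,5) ⇒ [6, 5, 15, 11, 14, 12, 10, 16, 2, 9, 3, 17, 8]
j=6: 10>8, skip
j=7: 16>8, skip
j=8: 2≤8, i=2, swap(2,8) ⇒ [6, 5, 2, 11, 14, 12, 10, 16, 15, 9, 3, 17, 8]
j=9: 9>8, skip
j=10: 3≤8, i=3, swap(3,10) ⇒ [6, 5, 2, 3, 14, 12, 10, 16, 15, 9, 11, 17, 8]
j=11: 17>8, skip
swap(4,12) ⇒ [6, 5, 2, 3, 8, 12, 10, 16, 15, 9, 11, 17, 14]; return 4

[6, 5, 2, 3, 8, 12, 10, 16, 15, 9, 11, 17, 14]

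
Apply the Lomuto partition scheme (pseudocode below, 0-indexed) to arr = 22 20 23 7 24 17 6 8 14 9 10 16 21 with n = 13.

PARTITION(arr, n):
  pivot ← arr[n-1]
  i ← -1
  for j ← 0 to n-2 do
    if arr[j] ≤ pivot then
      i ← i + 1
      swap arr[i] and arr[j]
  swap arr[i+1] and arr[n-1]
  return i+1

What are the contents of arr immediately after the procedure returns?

pivot=21, i=-1
j=0: 22>21, skip
j=1: 20≤21, i=0, swap(0,1) ⇒ 20 22 23 7 24 17 6 8 14 9 10 16 21
j=2: 23>21, skip
j=3: 7≤21, i=1, swap(1,3) ⇒ 20 7 23 22 24 17 6 8 14 9 10 16 21
j=4: 24>21, skip
j=5: 17≤21, i=2, swap(2,5) ⇒ 20 7 17 22 24 23 6 8 14 9 10 16 21
j=6: 6≤21, i=3, swap(3,6) ⇒ 20 7 17 6 24 23 22 8 14 9 10 16 21
j=7: 8≤21, i=4, swap(4,7) ⇒ 20 7 17 6 8 23 22 24 14 9 10 16 21
j=8: 14≤21, i=5, swap(5,8) ⇒ 20 7 17 6 8 14 22 24 23 9 10 16 21
j=9: 9≤21, i=6, swap(6,9) ⇒ 20 7 17 6 8 14 9 24 23 22 10 16 21
j=10: 10≤21, i=7, swap(7,10) ⇒ 20 7 17 6 8 14 9 10 23 22 24 16 21
j=11: 16≤21, i=8, swap(8,11) ⇒ 20 7 17 6 8 14 9 10 16 22 24 23 21
swap(9,12) ⇒ 20 7 17 6 8 14 9 10 16 21 24 23 22; return 9

20 7 17 6 8 14 9 10 16 21 24 23 22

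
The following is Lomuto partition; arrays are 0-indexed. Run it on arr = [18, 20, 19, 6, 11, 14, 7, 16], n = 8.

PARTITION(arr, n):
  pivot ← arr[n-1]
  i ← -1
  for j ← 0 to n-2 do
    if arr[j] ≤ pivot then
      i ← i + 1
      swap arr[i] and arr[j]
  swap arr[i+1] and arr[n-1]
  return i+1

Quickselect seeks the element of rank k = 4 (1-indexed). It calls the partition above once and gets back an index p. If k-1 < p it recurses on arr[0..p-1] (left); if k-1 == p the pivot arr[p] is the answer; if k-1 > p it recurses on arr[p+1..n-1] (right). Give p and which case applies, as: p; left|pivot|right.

4; left

pivot = arr[7] = 16; i = -1
j=0: arr[0]=18 > 16 → no swap
j=1: arr[1]=20 > 16 → no swap
j=2: arr[2]=19 > 16 → no swap
j=3: arr[3]=6 ≤ 16 → i=0, swap arr[0],arr[3] → [6, 20, 19, 18, 11, 14, 7, 16]
j=4: arr[4]=11 ≤ 16 → i=1, swap arr[1],arr[4] → [6, 11, 19, 18, 20, 14, 7, 16]
j=5: arr[5]=14 ≤ 16 → i=2, swap arr[2],arr[5] → [6, 11, 14, 18, 20, 19, 7, 16]
j=6: arr[6]=7 ≤ 16 → i=3, swap arr[3],arr[6] → [6, 11, 14, 7, 20, 19, 18, 16]
final swap arr[4],arr[7] → [6, 11, 14, 7, 16, 19, 18, 20]; return 4
p = 4; k-1 = 3 < 4 ⇒ left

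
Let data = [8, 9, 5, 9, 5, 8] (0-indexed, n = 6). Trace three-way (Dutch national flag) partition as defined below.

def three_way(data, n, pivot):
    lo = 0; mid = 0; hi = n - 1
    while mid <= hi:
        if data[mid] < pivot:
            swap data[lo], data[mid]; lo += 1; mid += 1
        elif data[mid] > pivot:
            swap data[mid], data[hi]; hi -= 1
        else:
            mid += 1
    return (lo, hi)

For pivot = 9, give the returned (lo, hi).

(4, 5)

lo=0 mid=0 hi=5
8<9: swap(0,0), lo=1 mid=1 ⇒ [8, 9, 5, 9, 5, 8]
9=9: mid=2
5<9: swap(1,2), lo=2 mid=3 ⇒ [8, 5, 9, 9, 5, 8]
9=9: mid=4
5<9: swap(2,4), lo=3 mid=5 ⇒ [8, 5, 5, 9, 9, 8]
8<9: swap(3,5), lo=4 mid=6 ⇒ [8, 5, 5, 8, 9, 9]
done. lo=4 hi=5; data=[8, 5, 5, 8, 9, 9]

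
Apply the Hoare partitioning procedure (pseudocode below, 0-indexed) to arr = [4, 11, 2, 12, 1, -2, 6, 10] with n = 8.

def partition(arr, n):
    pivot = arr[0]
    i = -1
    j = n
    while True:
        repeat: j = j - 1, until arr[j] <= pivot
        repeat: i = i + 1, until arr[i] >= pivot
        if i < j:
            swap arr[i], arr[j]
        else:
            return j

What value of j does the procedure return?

2

pivot = arr[0] = 4; i = -1, j = 8
j→5 (arr[5]=-2≤4), i→0 (arr[0]=4≥4); i<j, swap → [-2, 11, 2, 12, 1, 4, 6, 10]
j→4 (arr[4]=1≤4), i→1 (arr[1]=11≥4); i<j, swap → [-2, 1, 2, 12, 11, 4, 6, 10]
j→2, i→3; i≥j, return j=2. arr = [-2, 1, 2, 12, 11, 4, 6, 10]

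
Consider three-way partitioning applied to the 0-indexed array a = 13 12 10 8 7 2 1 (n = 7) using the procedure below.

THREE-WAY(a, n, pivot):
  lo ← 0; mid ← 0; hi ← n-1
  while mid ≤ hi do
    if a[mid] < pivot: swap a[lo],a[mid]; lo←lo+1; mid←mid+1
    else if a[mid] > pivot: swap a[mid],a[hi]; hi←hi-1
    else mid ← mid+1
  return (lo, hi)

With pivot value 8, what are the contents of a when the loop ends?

pivot = 8; lo=0, mid=0, hi=6
a[mid]=13>8: swap a[0],a[6]; hi=5 → 1 12 10 8 7 2 13
a[mid]=1<8: swap a[0],a[0]; lo=1,mid=1 → 1 12 10 8 7 2 13
a[mid]=12>8: swap a[1],a[5]; hi=4 → 1 2 10 8 7 12 13
a[mid]=2<8: swap a[1],a[1]; lo=2,mid=2 → 1 2 10 8 7 12 13
a[mid]=10>8: swap a[2],a[4]; hi=3 → 1 2 7 8 10 12 13
a[mid]=7<8: swap a[2],a[2]; lo=3,mid=3 → 1 2 7 8 10 12 13
a[mid]=8=8: mid=4
end: lo=3, hi=3; a = 1 2 7 8 10 12 13

1 2 7 8 10 12 13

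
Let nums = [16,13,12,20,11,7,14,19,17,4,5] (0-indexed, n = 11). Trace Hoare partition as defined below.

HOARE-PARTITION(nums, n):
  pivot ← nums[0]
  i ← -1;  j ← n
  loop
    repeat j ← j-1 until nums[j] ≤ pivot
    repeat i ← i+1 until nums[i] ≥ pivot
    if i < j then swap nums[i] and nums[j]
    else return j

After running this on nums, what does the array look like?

[5,13,12,4,11,7,14,19,17,20,16]

pivot=16
j stops at 10 (5), i stops at 0 (16); swap ⇒ [5,13,12,20,11,7,14,19,17,4,16]
j stops at 9 (4), i stops at 3 (20); swap ⇒ [5,13,12,4,11,7,14,19,17,20,16]
j stops at 6, i stops at 7; i≥j ⇒ return 6. nums=[5,13,12,4,11,7,14,19,17,20,16]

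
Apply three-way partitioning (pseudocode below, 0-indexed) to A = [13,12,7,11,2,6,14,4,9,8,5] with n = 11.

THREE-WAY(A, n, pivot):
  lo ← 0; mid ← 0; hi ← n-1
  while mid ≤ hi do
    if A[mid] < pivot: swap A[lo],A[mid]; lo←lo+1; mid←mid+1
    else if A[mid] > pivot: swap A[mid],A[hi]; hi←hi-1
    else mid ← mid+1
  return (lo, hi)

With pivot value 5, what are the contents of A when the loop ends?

[4,2,5,11,6,14,7,9,8,12,13]

pivot = 5; lo=0, mid=0, hi=10
A[mid]=13>5: swap A[0],A[10]; hi=9 → [5,12,7,11,2,6,14,4,9,8,13]
A[mid]=5=5: mid=1
A[mid]=12>5: swap A[1],A[9]; hi=8 → [5,8,7,11,2,6,14,4,9,12,13]
A[mid]=8>5: swap A[1],A[8]; hi=7 → [5,9,7,11,2,6,14,4,8,12,13]
A[mid]=9>5: swap A[1],A[7]; hi=6 → [5,4,7,11,2,6,14,9,8,12,13]
A[mid]=4<5: swap A[0],A[1]; lo=1,mid=2 → [4,5,7,11,2,6,14,9,8,12,13]
A[mid]=7>5: swap A[2],A[6]; hi=5 → [4,5,14,11,2,6,7,9,8,12,13]
A[mid]=14>5: swap A[2],A[5]; hi=4 → [4,5,6,11,2,14,7,9,8,12,13]
A[mid]=6>5: swap A[2],A[4]; hi=3 → [4,5,2,11,6,14,7,9,8,12,13]
A[mid]=2<5: swap A[1],A[2]; lo=2,mid=3 → [4,2,5,11,6,14,7,9,8,12,13]
A[mid]=11>5: swap A[3],A[3]; hi=2 → [4,2,5,11,6,14,7,9,8,12,13]
end: lo=2, hi=2; A = [4,2,5,11,6,14,7,9,8,12,13]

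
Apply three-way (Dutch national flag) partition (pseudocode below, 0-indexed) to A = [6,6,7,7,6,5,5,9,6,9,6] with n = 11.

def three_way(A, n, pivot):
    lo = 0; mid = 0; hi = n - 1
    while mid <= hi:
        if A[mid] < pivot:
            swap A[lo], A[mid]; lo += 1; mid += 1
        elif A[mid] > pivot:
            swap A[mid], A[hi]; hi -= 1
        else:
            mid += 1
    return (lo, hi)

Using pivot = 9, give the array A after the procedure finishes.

pivot = 9; lo=0, mid=0, hi=10
A[mid]=6<9: swap A[0],A[0]; lo=1,mid=1 → [6,6,7,7,6,5,5,9,6,9,6]
A[mid]=6<9: swap A[1],A[1]; lo=2,mid=2 → [6,6,7,7,6,5,5,9,6,9,6]
A[mid]=7<9: swap A[2],A[2]; lo=3,mid=3 → [6,6,7,7,6,5,5,9,6,9,6]
A[mid]=7<9: swap A[3],A[3]; lo=4,mid=4 → [6,6,7,7,6,5,5,9,6,9,6]
A[mid]=6<9: swap A[4],A[4]; lo=5,mid=5 → [6,6,7,7,6,5,5,9,6,9,6]
A[mid]=5<9: swap A[5],A[5]; lo=6,mid=6 → [6,6,7,7,6,5,5,9,6,9,6]
A[mid]=5<9: swap A[6],A[6]; lo=7,mid=7 → [6,6,7,7,6,5,5,9,6,9,6]
A[mid]=9=9: mid=8
A[mid]=6<9: swap A[7],A[8]; lo=8,mid=9 → [6,6,7,7,6,5,5,6,9,9,6]
A[mid]=9=9: mid=10
A[mid]=6<9: swap A[8],A[10]; lo=9,mid=11 → [6,6,7,7,6,5,5,6,6,9,9]
end: lo=9, hi=10; A = [6,6,7,7,6,5,5,6,6,9,9]

[6,6,7,7,6,5,5,6,6,9,9]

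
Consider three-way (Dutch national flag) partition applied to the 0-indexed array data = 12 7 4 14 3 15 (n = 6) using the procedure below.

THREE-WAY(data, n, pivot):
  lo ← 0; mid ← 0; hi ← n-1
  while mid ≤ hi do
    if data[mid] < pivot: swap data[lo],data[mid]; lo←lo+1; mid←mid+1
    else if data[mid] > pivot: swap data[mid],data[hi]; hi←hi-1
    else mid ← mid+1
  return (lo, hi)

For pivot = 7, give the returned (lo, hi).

lo=0 mid=0 hi=5
12>7: swap(0,5), hi=4 ⇒ 15 7 4 14 3 12
15>7: swap(0,4), hi=3 ⇒ 3 7 4 14 15 12
3<7: swap(0,0), lo=1 mid=1 ⇒ 3 7 4 14 15 12
7=7: mid=2
4<7: swap(1,2), lo=2 mid=3 ⇒ 3 4 7 14 15 12
14>7: swap(3,3), hi=2 ⇒ 3 4 7 14 15 12
done. lo=2 hi=2; data=3 4 7 14 15 12

(2, 2)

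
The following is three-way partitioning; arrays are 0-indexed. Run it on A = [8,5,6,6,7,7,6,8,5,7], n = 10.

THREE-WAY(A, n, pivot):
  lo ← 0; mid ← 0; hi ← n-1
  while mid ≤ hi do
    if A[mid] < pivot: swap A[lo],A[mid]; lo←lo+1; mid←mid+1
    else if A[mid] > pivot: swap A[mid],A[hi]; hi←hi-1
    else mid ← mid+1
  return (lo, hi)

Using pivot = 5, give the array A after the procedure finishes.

lo=0 mid=0 hi=9
8>5: swap(0,9), hi=8 ⇒ [7,5,6,6,7,7,6,8,5,8]
7>5: swap(0,8), hi=7 ⇒ [5,5,6,6,7,7,6,8,7,8]
5=5: mid=1
5=5: mid=2
6>5: swap(2,7), hi=6 ⇒ [5,5,8,6,7,7,6,6,7,8]
8>5: swap(2,6), hi=5 ⇒ [5,5,6,6,7,7,8,6,7,8]
6>5: swap(2,5), hi=4 ⇒ [5,5,7,6,7,6,8,6,7,8]
7>5: swap(2,4), hi=3 ⇒ [5,5,7,6,7,6,8,6,7,8]
7>5: swap(2,3), hi=2 ⇒ [5,5,6,7,7,6,8,6,7,8]
6>5: swap(2,2), hi=1 ⇒ [5,5,6,7,7,6,8,6,7,8]
done. lo=0 hi=1; A=[5,5,6,7,7,6,8,6,7,8]

[5,5,6,7,7,6,8,6,7,8]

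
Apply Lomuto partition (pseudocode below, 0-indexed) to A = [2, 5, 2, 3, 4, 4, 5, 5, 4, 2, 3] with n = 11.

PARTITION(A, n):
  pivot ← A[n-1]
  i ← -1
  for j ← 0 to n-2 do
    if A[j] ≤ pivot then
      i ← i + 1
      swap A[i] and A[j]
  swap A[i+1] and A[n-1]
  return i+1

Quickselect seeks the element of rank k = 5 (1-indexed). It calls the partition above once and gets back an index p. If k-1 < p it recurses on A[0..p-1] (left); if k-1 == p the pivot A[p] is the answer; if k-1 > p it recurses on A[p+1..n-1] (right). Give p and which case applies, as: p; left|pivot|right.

pivot=3, i=-1
j=0: 2≤3, i=0, swap(0,0) ⇒ [2, 5, 2, 3, 4, 4, 5, 5, 4, 2, 3]
j=1: 5>3, skip
j=2: 2≤3, i=1, swap(1,2) ⇒ [2, 2, 5, 3, 4, 4, 5, 5, 4, 2, 3]
j=3: 3≤3, i=2, swap(2,3) ⇒ [2, 2, 3, 5, 4, 4, 5, 5, 4, 2, 3]
j=4: 4>3, skip
j=5: 4>3, skip
j=6: 5>3, skip
j=7: 5>3, skip
j=8: 4>3, skip
j=9: 2≤3, i=3, swap(3,9) ⇒ [2, 2, 3, 2, 4, 4, 5, 5, 4, 5, 3]
swap(4,10) ⇒ [2, 2, 3, 2, 3, 4, 5, 5, 4, 5, 4]; return 4
p = 4; k-1 = 4 == 4 ⇒ pivot

4; pivot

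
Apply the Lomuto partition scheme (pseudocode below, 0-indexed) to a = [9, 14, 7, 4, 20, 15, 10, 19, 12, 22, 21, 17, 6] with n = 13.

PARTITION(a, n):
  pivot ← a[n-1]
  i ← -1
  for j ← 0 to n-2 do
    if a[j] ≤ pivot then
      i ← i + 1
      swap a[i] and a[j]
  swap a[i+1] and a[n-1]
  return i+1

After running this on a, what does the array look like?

[4, 6, 7, 9, 20, 15, 10, 19, 12, 22, 21, 17, 14]

pivot=6, i=-1
j=0: 9>6, skip
j=1: 14>6, skip
j=2: 7>6, skip
j=3: 4≤6, i=0, swap(0,3) ⇒ [4, 14, 7, 9, 20, 15, 10, 19, 12, 22, 21, 17, 6]
j=4: 20>6, skip
j=5: 15>6, skip
j=6: 10>6, skip
j=7: 19>6, skip
j=8: 12>6, skip
j=9: 22>6, skip
j=10: 21>6, skip
j=11: 17>6, skip
swap(1,12) ⇒ [4, 6, 7, 9, 20, 15, 10, 19, 12, 22, 21, 17, 14]; return 1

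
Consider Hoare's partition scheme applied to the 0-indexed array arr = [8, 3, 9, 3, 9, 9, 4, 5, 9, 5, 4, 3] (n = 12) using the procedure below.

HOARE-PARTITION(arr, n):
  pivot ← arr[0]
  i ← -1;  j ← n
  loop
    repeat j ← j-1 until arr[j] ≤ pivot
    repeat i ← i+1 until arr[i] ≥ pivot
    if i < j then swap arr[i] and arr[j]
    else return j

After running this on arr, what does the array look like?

[3, 3, 4, 3, 5, 5, 4, 9, 9, 9, 9, 8]

pivot=8
j stops at 11 (3), i stops at 0 (8); swap ⇒ [3, 3, 9, 3, 9, 9, 4, 5, 9, 5, 4, 8]
j stops at 10 (4), i stops at 2 (9); swap ⇒ [3, 3, 4, 3, 9, 9, 4, 5, 9, 5, 9, 8]
j stops at 9 (5), i stops at 4 (9); swap ⇒ [3, 3, 4, 3, 5, 9, 4, 5, 9, 9, 9, 8]
j stops at 7 (5), i stops at 5 (9); swap ⇒ [3, 3, 4, 3, 5, 5, 4, 9, 9, 9, 9, 8]
j stops at 6, i stops at 7; i≥j ⇒ return 6. arr=[3, 3, 4, 3, 5, 5, 4, 9, 9, 9, 9, 8]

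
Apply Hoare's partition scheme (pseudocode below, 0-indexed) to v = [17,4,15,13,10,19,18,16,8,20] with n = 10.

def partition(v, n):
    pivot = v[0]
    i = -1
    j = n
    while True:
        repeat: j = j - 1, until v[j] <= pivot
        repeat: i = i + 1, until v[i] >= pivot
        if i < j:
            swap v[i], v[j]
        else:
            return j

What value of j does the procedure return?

5

pivot=17
j stops at 8 (8), i stops at 0 (17); swap ⇒ [8,4,15,13,10,19,18,16,17,20]
j stops at 7 (16), i stops at 5 (19); swap ⇒ [8,4,15,13,10,16,18,19,17,20]
j stops at 5, i stops at 6; i≥j ⇒ return 5. v=[8,4,15,13,10,16,18,19,17,20]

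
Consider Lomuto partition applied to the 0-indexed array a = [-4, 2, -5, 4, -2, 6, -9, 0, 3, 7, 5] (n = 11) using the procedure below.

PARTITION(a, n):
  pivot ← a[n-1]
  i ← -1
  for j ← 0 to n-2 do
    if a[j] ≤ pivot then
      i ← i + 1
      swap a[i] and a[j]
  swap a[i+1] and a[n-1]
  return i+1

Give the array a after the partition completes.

[-4, 2, -5, 4, -2, -9, 0, 3, 5, 7, 6]

pivot = a[10] = 5; i = -1
j=0: a[0]=-4 ≤ 5 → i=0, swap a[0],a[0] (no change) → [-4, 2, -5, 4, -2, 6, -9, 0, 3, 7, 5]
j=1: a[1]=2 ≤ 5 → i=1, swap a[1],a[1] (no change) → [-4, 2, -5, 4, -2, 6, -9, 0, 3, 7, 5]
j=2: a[2]=-5 ≤ 5 → i=2, swap a[2],a[2] (no change) → [-4, 2, -5, 4, -2, 6, -9, 0, 3, 7, 5]
j=3: a[3]=4 ≤ 5 → i=3, swap a[3],a[3] (no change) → [-4, 2, -5, 4, -2, 6, -9, 0, 3, 7, 5]
j=4: a[4]=-2 ≤ 5 → i=4, swap a[4],a[4] (no change) → [-4, 2, -5, 4, -2, 6, -9, 0, 3, 7, 5]
j=5: a[5]=6 > 5 → no swap
j=6: a[6]=-9 ≤ 5 → i=5, swap a[5],a[6] → [-4, 2, -5, 4, -2, -9, 6, 0, 3, 7, 5]
j=7: a[7]=0 ≤ 5 → i=6, swap a[6],a[7] → [-4, 2, -5, 4, -2, -9, 0, 6, 3, 7, 5]
j=8: a[8]=3 ≤ 5 → i=7, swap a[7],a[8] → [-4, 2, -5, 4, -2, -9, 0, 3, 6, 7, 5]
j=9: a[9]=7 > 5 → no swap
final swap a[8],a[10] → [-4, 2, -5, 4, -2, -9, 0, 3, 5, 7, 6]; return 8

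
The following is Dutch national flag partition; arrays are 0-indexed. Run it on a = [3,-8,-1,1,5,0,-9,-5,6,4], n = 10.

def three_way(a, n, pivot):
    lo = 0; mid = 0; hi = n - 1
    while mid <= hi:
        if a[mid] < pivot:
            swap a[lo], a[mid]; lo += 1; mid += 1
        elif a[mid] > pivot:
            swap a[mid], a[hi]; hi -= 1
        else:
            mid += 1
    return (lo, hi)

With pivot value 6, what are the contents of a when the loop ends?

pivot = 6; lo=0, mid=0, hi=9
a[mid]=3<6: swap a[0],a[0]; lo=1,mid=1 → [3,-8,-1,1,5,0,-9,-5,6,4]
a[mid]=-8<6: swap a[1],a[1]; lo=2,mid=2 → [3,-8,-1,1,5,0,-9,-5,6,4]
a[mid]=-1<6: swap a[2],a[2]; lo=3,mid=3 → [3,-8,-1,1,5,0,-9,-5,6,4]
a[mid]=1<6: swap a[3],a[3]; lo=4,mid=4 → [3,-8,-1,1,5,0,-9,-5,6,4]
a[mid]=5<6: swap a[4],a[4]; lo=5,mid=5 → [3,-8,-1,1,5,0,-9,-5,6,4]
a[mid]=0<6: swap a[5],a[5]; lo=6,mid=6 → [3,-8,-1,1,5,0,-9,-5,6,4]
a[mid]=-9<6: swap a[6],a[6]; lo=7,mid=7 → [3,-8,-1,1,5,0,-9,-5,6,4]
a[mid]=-5<6: swap a[7],a[7]; lo=8,mid=8 → [3,-8,-1,1,5,0,-9,-5,6,4]
a[mid]=6=6: mid=9
a[mid]=4<6: swap a[8],a[9]; lo=9,mid=10 → [3,-8,-1,1,5,0,-9,-5,4,6]
end: lo=9, hi=9; a = [3,-8,-1,1,5,0,-9,-5,4,6]

[3,-8,-1,1,5,0,-9,-5,4,6]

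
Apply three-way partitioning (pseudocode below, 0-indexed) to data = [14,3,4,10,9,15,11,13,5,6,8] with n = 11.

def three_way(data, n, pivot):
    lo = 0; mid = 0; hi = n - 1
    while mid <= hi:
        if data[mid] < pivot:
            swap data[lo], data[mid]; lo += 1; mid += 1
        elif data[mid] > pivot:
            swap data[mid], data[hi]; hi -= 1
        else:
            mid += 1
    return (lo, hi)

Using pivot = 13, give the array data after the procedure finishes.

pivot = 13; lo=0, mid=0, hi=10
data[mid]=14>13: swap data[0],data[10]; hi=9 → [8,3,4,10,9,15,11,13,5,6,14]
data[mid]=8<13: swap data[0],data[0]; lo=1,mid=1 → [8,3,4,10,9,15,11,13,5,6,14]
data[mid]=3<13: swap data[1],data[1]; lo=2,mid=2 → [8,3,4,10,9,15,11,13,5,6,14]
data[mid]=4<13: swap data[2],data[2]; lo=3,mid=3 → [8,3,4,10,9,15,11,13,5,6,14]
data[mid]=10<13: swap data[3],data[3]; lo=4,mid=4 → [8,3,4,10,9,15,11,13,5,6,14]
data[mid]=9<13: swap data[4],data[4]; lo=5,mid=5 → [8,3,4,10,9,15,11,13,5,6,14]
data[mid]=15>13: swap data[5],data[9]; hi=8 → [8,3,4,10,9,6,11,13,5,15,14]
data[mid]=6<13: swap data[5],data[5]; lo=6,mid=6 → [8,3,4,10,9,6,11,13,5,15,14]
data[mid]=11<13: swap data[6],data[6]; lo=7,mid=7 → [8,3,4,10,9,6,11,13,5,15,14]
data[mid]=13=13: mid=8
data[mid]=5<13: swap data[7],data[8]; lo=8,mid=9 → [8,3,4,10,9,6,11,5,13,15,14]
end: lo=8, hi=8; data = [8,3,4,10,9,6,11,5,13,15,14]

[8,3,4,10,9,6,11,5,13,15,14]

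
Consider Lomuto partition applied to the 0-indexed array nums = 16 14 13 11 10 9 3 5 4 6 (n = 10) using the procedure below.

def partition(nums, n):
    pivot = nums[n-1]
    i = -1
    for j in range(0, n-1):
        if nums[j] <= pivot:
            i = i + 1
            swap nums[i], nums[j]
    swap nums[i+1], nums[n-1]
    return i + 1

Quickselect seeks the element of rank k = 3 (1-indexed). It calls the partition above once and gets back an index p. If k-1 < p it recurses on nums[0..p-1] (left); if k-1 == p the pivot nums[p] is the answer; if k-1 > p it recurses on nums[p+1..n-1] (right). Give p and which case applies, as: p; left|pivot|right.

pivot=6, i=-1
j=0: 16>6, skip
j=1: 14>6, skip
j=2: 13>6, skip
j=3: 11>6, skip
j=4: 10>6, skip
j=5: 9>6, skip
j=6: 3≤6, i=0, swap(0,6) ⇒ 3 14 13 11 10 9 16 5 4 6
j=7: 5≤6, i=1, swap(1,7) ⇒ 3 5 13 11 10 9 16 14 4 6
j=8: 4≤6, i=2, swap(2,8) ⇒ 3 5 4 11 10 9 16 14 13 6
swap(3,9) ⇒ 3 5 4 6 10 9 16 14 13 11; return 3
p = 3; k-1 = 2 < 3 ⇒ left

3; left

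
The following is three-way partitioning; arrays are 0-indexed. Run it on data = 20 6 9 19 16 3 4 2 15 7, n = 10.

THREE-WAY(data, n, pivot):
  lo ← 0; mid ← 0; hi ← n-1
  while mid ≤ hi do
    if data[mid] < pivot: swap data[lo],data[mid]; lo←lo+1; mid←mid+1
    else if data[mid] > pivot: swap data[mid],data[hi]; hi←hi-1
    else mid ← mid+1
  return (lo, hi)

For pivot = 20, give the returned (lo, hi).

(9, 9)

pivot = 20; lo=0, mid=0, hi=9
data[mid]=20=20: mid=1
data[mid]=6<20: swap data[0],data[1]; lo=1,mid=2 → 6 20 9 19 16 3 4 2 15 7
data[mid]=9<20: swap data[1],data[2]; lo=2,mid=3 → 6 9 20 19 16 3 4 2 15 7
data[mid]=19<20: swap data[2],data[3]; lo=3,mid=4 → 6 9 19 20 16 3 4 2 15 7
data[mid]=16<20: swap data[3],data[4]; lo=4,mid=5 → 6 9 19 16 20 3 4 2 15 7
data[mid]=3<20: swap data[4],data[5]; lo=5,mid=6 → 6 9 19 16 3 20 4 2 15 7
data[mid]=4<20: swap data[5],data[6]; lo=6,mid=7 → 6 9 19 16 3 4 20 2 15 7
data[mid]=2<20: swap data[6],data[7]; lo=7,mid=8 → 6 9 19 16 3 4 2 20 15 7
data[mid]=15<20: swap data[7],data[8]; lo=8,mid=9 → 6 9 19 16 3 4 2 15 20 7
data[mid]=7<20: swap data[8],data[9]; lo=9,mid=10 → 6 9 19 16 3 4 2 15 7 20
end: lo=9, hi=9; data = 6 9 19 16 3 4 2 15 7 20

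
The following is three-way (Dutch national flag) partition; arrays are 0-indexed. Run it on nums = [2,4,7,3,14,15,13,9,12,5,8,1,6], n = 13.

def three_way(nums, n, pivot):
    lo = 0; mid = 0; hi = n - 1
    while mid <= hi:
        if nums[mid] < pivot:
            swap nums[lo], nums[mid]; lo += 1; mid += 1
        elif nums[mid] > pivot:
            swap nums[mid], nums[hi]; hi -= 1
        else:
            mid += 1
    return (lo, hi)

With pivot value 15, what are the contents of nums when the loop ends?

pivot = 15; lo=0, mid=0, hi=12
nums[mid]=2<15: swap nums[0],nums[0]; lo=1,mid=1 → [2,4,7,3,14,15,13,9,12,5,8,1,6]
nums[mid]=4<15: swap nums[1],nums[1]; lo=2,mid=2 → [2,4,7,3,14,15,13,9,12,5,8,1,6]
nums[mid]=7<15: swap nums[2],nums[2]; lo=3,mid=3 → [2,4,7,3,14,15,13,9,12,5,8,1,6]
nums[mid]=3<15: swap nums[3],nums[3]; lo=4,mid=4 → [2,4,7,3,14,15,13,9,12,5,8,1,6]
nums[mid]=14<15: swap nums[4],nums[4]; lo=5,mid=5 → [2,4,7,3,14,15,13,9,12,5,8,1,6]
nums[mid]=15=15: mid=6
nums[mid]=13<15: swap nums[5],nums[6]; lo=6,mid=7 → [2,4,7,3,14,13,15,9,12,5,8,1,6]
nums[mid]=9<15: swap nums[6],nums[7]; lo=7,mid=8 → [2,4,7,3,14,13,9,15,12,5,8,1,6]
nums[mid]=12<15: swap nums[7],nums[8]; lo=8,mid=9 → [2,4,7,3,14,13,9,12,15,5,8,1,6]
nums[mid]=5<15: swap nums[8],nums[9]; lo=9,mid=10 → [2,4,7,3,14,13,9,12,5,15,8,1,6]
nums[mid]=8<15: swap nums[9],nums[10]; lo=10,mid=11 → [2,4,7,3,14,13,9,12,5,8,15,1,6]
nums[mid]=1<15: swap nums[10],nums[11]; lo=11,mid=12 → [2,4,7,3,14,13,9,12,5,8,1,15,6]
nums[mid]=6<15: swap nums[11],nums[12]; lo=12,mid=13 → [2,4,7,3,14,13,9,12,5,8,1,6,15]
end: lo=12, hi=12; nums = [2,4,7,3,14,13,9,12,5,8,1,6,15]

[2,4,7,3,14,13,9,12,5,8,1,6,15]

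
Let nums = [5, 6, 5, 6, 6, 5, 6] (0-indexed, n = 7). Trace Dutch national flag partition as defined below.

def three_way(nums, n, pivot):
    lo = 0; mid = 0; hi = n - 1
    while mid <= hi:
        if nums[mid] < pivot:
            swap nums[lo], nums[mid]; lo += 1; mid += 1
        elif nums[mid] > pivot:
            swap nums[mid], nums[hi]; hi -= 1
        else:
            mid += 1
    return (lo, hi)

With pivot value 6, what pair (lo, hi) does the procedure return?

pivot = 6; lo=0, mid=0, hi=6
nums[mid]=5<6: swap nums[0],nums[0]; lo=1,mid=1 → [5, 6, 5, 6, 6, 5, 6]
nums[mid]=6=6: mid=2
nums[mid]=5<6: swap nums[1],nums[2]; lo=2,mid=3 → [5, 5, 6, 6, 6, 5, 6]
nums[mid]=6=6: mid=4
nums[mid]=6=6: mid=5
nums[mid]=5<6: swap nums[2],nums[5]; lo=3,mid=6 → [5, 5, 5, 6, 6, 6, 6]
nums[mid]=6=6: mid=7
end: lo=3, hi=6; nums = [5, 5, 5, 6, 6, 6, 6]

(3, 6)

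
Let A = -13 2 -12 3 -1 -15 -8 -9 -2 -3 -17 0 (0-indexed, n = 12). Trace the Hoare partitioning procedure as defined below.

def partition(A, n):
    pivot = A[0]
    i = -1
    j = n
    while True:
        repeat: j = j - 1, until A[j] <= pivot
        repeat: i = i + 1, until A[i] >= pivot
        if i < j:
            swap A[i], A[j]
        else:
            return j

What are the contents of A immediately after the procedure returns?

-17 -15 -12 3 -1 2 -8 -9 -2 -3 -13 0

pivot=-13
j stops at 10 (-17), i stops at 0 (-13); swap ⇒ -17 2 -12 3 -1 -15 -8 -9 -2 -3 -13 0
j stops at 5 (-15), i stops at 1 (2); swap ⇒ -17 -15 -12 3 -1 2 -8 -9 -2 -3 -13 0
j stops at 1, i stops at 2; i≥j ⇒ return 1. A=-17 -15 -12 3 -1 2 -8 -9 -2 -3 -13 0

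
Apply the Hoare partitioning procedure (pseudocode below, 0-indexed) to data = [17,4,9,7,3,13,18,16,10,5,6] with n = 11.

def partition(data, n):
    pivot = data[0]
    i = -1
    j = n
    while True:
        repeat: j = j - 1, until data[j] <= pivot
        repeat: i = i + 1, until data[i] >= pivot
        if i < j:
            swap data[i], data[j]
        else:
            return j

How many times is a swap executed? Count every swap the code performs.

pivot = data[0] = 17; i = -1, j = 11
j→10 (data[10]=6≤17), i→0 (data[0]=17≥17); i<j, swap → [6,4,9,7,3,13,18,16,10,5,17]
j→9 (data[9]=5≤17), i→6 (data[6]=18≥17); i<j, swap → [6,4,9,7,3,13,5,16,10,18,17]
j→8, i→9; i≥j, return j=8. data = [6,4,9,7,3,13,5,16,10,18,17]

2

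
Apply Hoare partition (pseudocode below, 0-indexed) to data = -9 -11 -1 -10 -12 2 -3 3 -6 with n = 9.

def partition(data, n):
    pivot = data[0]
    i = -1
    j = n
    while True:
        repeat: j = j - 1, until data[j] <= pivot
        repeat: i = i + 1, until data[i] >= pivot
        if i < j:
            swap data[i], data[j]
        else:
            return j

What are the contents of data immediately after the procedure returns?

pivot = data[0] = -9; i = -1, j = 9
j→4 (data[4]=-12≤-9), i→0 (data[0]=-9≥-9); i<j, swap → -12 -11 -1 -10 -9 2 -3 3 -6
j→3 (data[3]=-10≤-9), i→2 (data[2]=-1≥-9); i<j, swap → -12 -11 -10 -1 -9 2 -3 3 -6
j→2, i→3; i≥j, return j=2. data = -12 -11 -10 -1 -9 2 -3 3 -6

-12 -11 -10 -1 -9 2 -3 3 -6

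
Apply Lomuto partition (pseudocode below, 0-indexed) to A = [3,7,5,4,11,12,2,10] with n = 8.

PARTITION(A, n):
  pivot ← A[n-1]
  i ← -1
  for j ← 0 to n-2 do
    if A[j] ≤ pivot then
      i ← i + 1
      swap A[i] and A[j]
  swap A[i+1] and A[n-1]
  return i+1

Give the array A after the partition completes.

[3,7,5,4,2,10,11,12]

pivot = A[7] = 10; i = -1
j=0: A[0]=3 ≤ 10 → i=0, swap A[0],A[0] (no change) → [3,7,5,4,11,12,2,10]
j=1: A[1]=7 ≤ 10 → i=1, swap A[1],A[1] (no change) → [3,7,5,4,11,12,2,10]
j=2: A[2]=5 ≤ 10 → i=2, swap A[2],A[2] (no change) → [3,7,5,4,11,12,2,10]
j=3: A[3]=4 ≤ 10 → i=3, swap A[3],A[3] (no change) → [3,7,5,4,11,12,2,10]
j=4: A[4]=11 > 10 → no swap
j=5: A[5]=12 > 10 → no swap
j=6: A[6]=2 ≤ 10 → i=4, swap A[4],A[6] → [3,7,5,4,2,12,11,10]
final swap A[5],A[7] → [3,7,5,4,2,10,11,12]; return 5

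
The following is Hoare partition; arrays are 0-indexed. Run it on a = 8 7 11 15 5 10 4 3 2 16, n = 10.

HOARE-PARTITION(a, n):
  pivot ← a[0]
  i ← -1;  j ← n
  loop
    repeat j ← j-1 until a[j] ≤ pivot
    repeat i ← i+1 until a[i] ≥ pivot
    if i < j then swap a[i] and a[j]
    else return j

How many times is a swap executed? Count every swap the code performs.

pivot = a[0] = 8; i = -1, j = 10
j→8 (a[8]=2≤8), i→0 (a[0]=8≥8); i<j, swap → 2 7 11 15 5 10 4 3 8 16
j→7 (a[7]=3≤8), i→2 (a[2]=11≥8); i<j, swap → 2 7 3 15 5 10 4 11 8 16
j→6 (a[6]=4≤8), i→3 (a[3]=15≥8); i<j, swap → 2 7 3 4 5 10 15 11 8 16
j→4, i→5; i≥j, return j=4. a = 2 7 3 4 5 10 15 11 8 16

3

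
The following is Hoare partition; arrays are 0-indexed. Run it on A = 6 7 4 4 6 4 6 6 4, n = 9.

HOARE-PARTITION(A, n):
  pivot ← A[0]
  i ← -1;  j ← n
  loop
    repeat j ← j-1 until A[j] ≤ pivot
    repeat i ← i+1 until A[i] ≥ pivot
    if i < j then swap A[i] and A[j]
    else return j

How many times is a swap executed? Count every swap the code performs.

3

pivot=6
j stops at 8 (4), i stops at 0 (6); swap ⇒ 4 7 4 4 6 4 6 6 6
j stops at 7 (6), i stops at 1 (7); swap ⇒ 4 6 4 4 6 4 6 7 6
j stops at 6 (6), i stops at 4 (6); swap ⇒ 4 6 4 4 6 4 6 7 6
j stops at 5, i stops at 6; i≥j ⇒ return 5. A=4 6 4 4 6 4 6 7 6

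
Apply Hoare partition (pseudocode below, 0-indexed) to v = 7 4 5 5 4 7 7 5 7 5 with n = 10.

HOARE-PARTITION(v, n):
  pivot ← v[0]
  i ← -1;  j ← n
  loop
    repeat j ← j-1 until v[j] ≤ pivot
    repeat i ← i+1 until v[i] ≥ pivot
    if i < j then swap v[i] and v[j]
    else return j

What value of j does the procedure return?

pivot = v[0] = 7; i = -1, j = 10
j→9 (v[9]=5≤7), i→0 (v[0]=7≥7); i<j, swap → 5 4 5 5 4 7 7 5 7 7
j→8 (v[8]=7≤7), i→5 (v[5]=7≥7); i<j, swap → 5 4 5 5 4 7 7 5 7 7
j→7 (v[7]=5≤7), i→6 (v[6]=7≥7); i<j, swap → 5 4 5 5 4 7 5 7 7 7
j→6, i→7; i≥j, return j=6. v = 5 4 5 5 4 7 5 7 7 7

6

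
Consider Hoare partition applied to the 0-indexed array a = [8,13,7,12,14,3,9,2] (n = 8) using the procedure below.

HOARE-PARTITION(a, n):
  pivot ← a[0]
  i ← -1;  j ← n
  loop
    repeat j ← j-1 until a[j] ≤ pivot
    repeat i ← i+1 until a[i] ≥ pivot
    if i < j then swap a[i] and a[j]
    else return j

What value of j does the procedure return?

2

pivot = a[0] = 8; i = -1, j = 8
j→7 (a[7]=2≤8), i→0 (a[0]=8≥8); i<j, swap → [2,13,7,12,14,3,9,8]
j→5 (a[5]=3≤8), i→1 (a[1]=13≥8); i<j, swap → [2,3,7,12,14,13,9,8]
j→2, i→3; i≥j, return j=2. a = [2,3,7,12,14,13,9,8]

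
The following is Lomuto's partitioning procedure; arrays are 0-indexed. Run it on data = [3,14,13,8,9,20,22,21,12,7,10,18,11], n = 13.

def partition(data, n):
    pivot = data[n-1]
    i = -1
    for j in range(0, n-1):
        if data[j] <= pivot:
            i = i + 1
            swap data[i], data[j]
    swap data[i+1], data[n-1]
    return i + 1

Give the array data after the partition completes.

pivot=11, i=-1
j=0: 3≤11, i=0, swap(0,0) ⇒ [3,14,13,8,9,20,22,21,12,7,10,18,11]
j=1: 14>11, skip
j=2: 13>11, skip
j=3: 8≤11, i=1, swap(1,3) ⇒ [3,8,13,14,9,20,22,21,12,7,10,18,11]
j=4: 9≤11, i=2, swap(2,4) ⇒ [3,8,9,14,13,20,22,21,12,7,10,18,11]
j=5: 20>11, skip
j=6: 22>11, skip
j=7: 21>11, skip
j=8: 12>11, skip
j=9: 7≤11, i=3, swap(3,9) ⇒ [3,8,9,7,13,20,22,21,12,14,10,18,11]
j=10: 10≤11, i=4, swap(4,10) ⇒ [3,8,9,7,10,20,22,21,12,14,13,18,11]
j=11: 18>11, skip
swap(5,12) ⇒ [3,8,9,7,10,11,22,21,12,14,13,18,20]; return 5

[3,8,9,7,10,11,22,21,12,14,13,18,20]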